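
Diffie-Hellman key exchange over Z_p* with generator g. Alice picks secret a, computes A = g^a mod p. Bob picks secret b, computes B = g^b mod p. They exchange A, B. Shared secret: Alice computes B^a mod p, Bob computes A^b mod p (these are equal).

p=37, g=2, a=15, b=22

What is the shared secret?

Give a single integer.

A = 2^15 mod 37  (bits of 15 = 1111)
  bit 0 = 1: r = r^2 * 2 mod 37 = 1^2 * 2 = 1*2 = 2
  bit 1 = 1: r = r^2 * 2 mod 37 = 2^2 * 2 = 4*2 = 8
  bit 2 = 1: r = r^2 * 2 mod 37 = 8^2 * 2 = 27*2 = 17
  bit 3 = 1: r = r^2 * 2 mod 37 = 17^2 * 2 = 30*2 = 23
  -> A = 23
B = 2^22 mod 37  (bits of 22 = 10110)
  bit 0 = 1: r = r^2 * 2 mod 37 = 1^2 * 2 = 1*2 = 2
  bit 1 = 0: r = r^2 mod 37 = 2^2 = 4
  bit 2 = 1: r = r^2 * 2 mod 37 = 4^2 * 2 = 16*2 = 32
  bit 3 = 1: r = r^2 * 2 mod 37 = 32^2 * 2 = 25*2 = 13
  bit 4 = 0: r = r^2 mod 37 = 13^2 = 21
  -> B = 21
s = B^a = 21^15 mod 37  (bits of 15 = 1111)
  bit 0 = 1: r = r^2 * 21 mod 37 = 1^2 * 21 = 1*21 = 21
  bit 1 = 1: r = r^2 * 21 mod 37 = 21^2 * 21 = 34*21 = 11
  bit 2 = 1: r = r^2 * 21 mod 37 = 11^2 * 21 = 10*21 = 25
  bit 3 = 1: r = r^2 * 21 mod 37 = 25^2 * 21 = 33*21 = 27
  -> s = B^a = 27

Answer: 27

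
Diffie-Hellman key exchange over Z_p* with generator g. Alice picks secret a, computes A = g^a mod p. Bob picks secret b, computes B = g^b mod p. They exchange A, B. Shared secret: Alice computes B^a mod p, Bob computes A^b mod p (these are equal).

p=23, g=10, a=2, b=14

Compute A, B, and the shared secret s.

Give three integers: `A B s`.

Answer: 8 12 6

Derivation:
A = 10^2 mod 23  (bits of 2 = 10)
  bit 0 = 1: r = r^2 * 10 mod 23 = 1^2 * 10 = 1*10 = 10
  bit 1 = 0: r = r^2 mod 23 = 10^2 = 8
  -> A = 8
B = 10^14 mod 23  (bits of 14 = 1110)
  bit 0 = 1: r = r^2 * 10 mod 23 = 1^2 * 10 = 1*10 = 10
  bit 1 = 1: r = r^2 * 10 mod 23 = 10^2 * 10 = 8*10 = 11
  bit 2 = 1: r = r^2 * 10 mod 23 = 11^2 * 10 = 6*10 = 14
  bit 3 = 0: r = r^2 mod 23 = 14^2 = 12
  -> B = 12
s = B^a = 12^2 mod 23  (bits of 2 = 10)
  bit 0 = 1: r = r^2 * 12 mod 23 = 1^2 * 12 = 1*12 = 12
  bit 1 = 0: r = r^2 mod 23 = 12^2 = 6
  -> s = B^a = 6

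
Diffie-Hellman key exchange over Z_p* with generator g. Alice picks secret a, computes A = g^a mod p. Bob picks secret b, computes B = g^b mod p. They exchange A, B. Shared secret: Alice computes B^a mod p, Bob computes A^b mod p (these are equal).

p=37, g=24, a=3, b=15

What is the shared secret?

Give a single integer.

Answer: 31

Derivation:
A = 24^3 mod 37  (bits of 3 = 11)
  bit 0 = 1: r = r^2 * 24 mod 37 = 1^2 * 24 = 1*24 = 24
  bit 1 = 1: r = r^2 * 24 mod 37 = 24^2 * 24 = 21*24 = 23
  -> A = 23
B = 24^15 mod 37  (bits of 15 = 1111)
  bit 0 = 1: r = r^2 * 24 mod 37 = 1^2 * 24 = 1*24 = 24
  bit 1 = 1: r = r^2 * 24 mod 37 = 24^2 * 24 = 21*24 = 23
  bit 2 = 1: r = r^2 * 24 mod 37 = 23^2 * 24 = 11*24 = 5
  bit 3 = 1: r = r^2 * 24 mod 37 = 5^2 * 24 = 25*24 = 8
  -> B = 8
s = B^a = 8^3 mod 37  (bits of 3 = 11)
  bit 0 = 1: r = r^2 * 8 mod 37 = 1^2 * 8 = 1*8 = 8
  bit 1 = 1: r = r^2 * 8 mod 37 = 8^2 * 8 = 27*8 = 31
  -> s = B^a = 31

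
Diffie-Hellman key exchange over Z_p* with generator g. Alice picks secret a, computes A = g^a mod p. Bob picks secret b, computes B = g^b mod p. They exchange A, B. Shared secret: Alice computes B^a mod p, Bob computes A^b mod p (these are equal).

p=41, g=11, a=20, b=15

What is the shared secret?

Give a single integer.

Answer: 40

Derivation:
A = 11^20 mod 41  (bits of 20 = 10100)
  bit 0 = 1: r = r^2 * 11 mod 41 = 1^2 * 11 = 1*11 = 11
  bit 1 = 0: r = r^2 mod 41 = 11^2 = 39
  bit 2 = 1: r = r^2 * 11 mod 41 = 39^2 * 11 = 4*11 = 3
  bit 3 = 0: r = r^2 mod 41 = 3^2 = 9
  bit 4 = 0: r = r^2 mod 41 = 9^2 = 40
  -> A = 40
B = 11^15 mod 41  (bits of 15 = 1111)
  bit 0 = 1: r = r^2 * 11 mod 41 = 1^2 * 11 = 1*11 = 11
  bit 1 = 1: r = r^2 * 11 mod 41 = 11^2 * 11 = 39*11 = 19
  bit 2 = 1: r = r^2 * 11 mod 41 = 19^2 * 11 = 33*11 = 35
  bit 3 = 1: r = r^2 * 11 mod 41 = 35^2 * 11 = 36*11 = 27
  -> B = 27
s = B^a = 27^20 mod 41  (bits of 20 = 10100)
  bit 0 = 1: r = r^2 * 27 mod 41 = 1^2 * 27 = 1*27 = 27
  bit 1 = 0: r = r^2 mod 41 = 27^2 = 32
  bit 2 = 1: r = r^2 * 27 mod 41 = 32^2 * 27 = 40*27 = 14
  bit 3 = 0: r = r^2 mod 41 = 14^2 = 32
  bit 4 = 0: r = r^2 mod 41 = 32^2 = 40
  -> s = B^a = 40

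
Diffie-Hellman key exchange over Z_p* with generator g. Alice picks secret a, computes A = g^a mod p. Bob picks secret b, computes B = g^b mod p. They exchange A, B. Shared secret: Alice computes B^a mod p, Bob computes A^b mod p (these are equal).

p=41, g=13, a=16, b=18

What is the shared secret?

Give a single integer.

Answer: 10

Derivation:
A = 13^16 mod 41  (bits of 16 = 10000)
  bit 0 = 1: r = r^2 * 13 mod 41 = 1^2 * 13 = 1*13 = 13
  bit 1 = 0: r = r^2 mod 41 = 13^2 = 5
  bit 2 = 0: r = r^2 mod 41 = 5^2 = 25
  bit 3 = 0: r = r^2 mod 41 = 25^2 = 10
  bit 4 = 0: r = r^2 mod 41 = 10^2 = 18
  -> A = 18
B = 13^18 mod 41  (bits of 18 = 10010)
  bit 0 = 1: r = r^2 * 13 mod 41 = 1^2 * 13 = 1*13 = 13
  bit 1 = 0: r = r^2 mod 41 = 13^2 = 5
  bit 2 = 0: r = r^2 mod 41 = 5^2 = 25
  bit 3 = 1: r = r^2 * 13 mod 41 = 25^2 * 13 = 10*13 = 7
  bit 4 = 0: r = r^2 mod 41 = 7^2 = 8
  -> B = 8
s = B^a = 8^16 mod 41  (bits of 16 = 10000)
  bit 0 = 1: r = r^2 * 8 mod 41 = 1^2 * 8 = 1*8 = 8
  bit 1 = 0: r = r^2 mod 41 = 8^2 = 23
  bit 2 = 0: r = r^2 mod 41 = 23^2 = 37
  bit 3 = 0: r = r^2 mod 41 = 37^2 = 16
  bit 4 = 0: r = r^2 mod 41 = 16^2 = 10
  -> s = B^a = 10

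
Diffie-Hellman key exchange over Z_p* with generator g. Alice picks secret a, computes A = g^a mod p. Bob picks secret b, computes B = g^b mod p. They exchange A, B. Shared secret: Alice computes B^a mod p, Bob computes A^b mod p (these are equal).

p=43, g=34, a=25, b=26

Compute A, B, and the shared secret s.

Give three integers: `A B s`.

A = 34^25 mod 43  (bits of 25 = 11001)
  bit 0 = 1: r = r^2 * 34 mod 43 = 1^2 * 34 = 1*34 = 34
  bit 1 = 1: r = r^2 * 34 mod 43 = 34^2 * 34 = 38*34 = 2
  bit 2 = 0: r = r^2 mod 43 = 2^2 = 4
  bit 3 = 0: r = r^2 mod 43 = 4^2 = 16
  bit 4 = 1: r = r^2 * 34 mod 43 = 16^2 * 34 = 41*34 = 18
  -> A = 18
B = 34^26 mod 43  (bits of 26 = 11010)
  bit 0 = 1: r = r^2 * 34 mod 43 = 1^2 * 34 = 1*34 = 34
  bit 1 = 1: r = r^2 * 34 mod 43 = 34^2 * 34 = 38*34 = 2
  bit 2 = 0: r = r^2 mod 43 = 2^2 = 4
  bit 3 = 1: r = r^2 * 34 mod 43 = 4^2 * 34 = 16*34 = 28
  bit 4 = 0: r = r^2 mod 43 = 28^2 = 10
  -> B = 10
s = B^a = 10^25 mod 43  (bits of 25 = 11001)
  bit 0 = 1: r = r^2 * 10 mod 43 = 1^2 * 10 = 1*10 = 10
  bit 1 = 1: r = r^2 * 10 mod 43 = 10^2 * 10 = 14*10 = 11
  bit 2 = 0: r = r^2 mod 43 = 11^2 = 35
  bit 3 = 0: r = r^2 mod 43 = 35^2 = 21
  bit 4 = 1: r = r^2 * 10 mod 43 = 21^2 * 10 = 11*10 = 24
  -> s = B^a = 24

Answer: 18 10 24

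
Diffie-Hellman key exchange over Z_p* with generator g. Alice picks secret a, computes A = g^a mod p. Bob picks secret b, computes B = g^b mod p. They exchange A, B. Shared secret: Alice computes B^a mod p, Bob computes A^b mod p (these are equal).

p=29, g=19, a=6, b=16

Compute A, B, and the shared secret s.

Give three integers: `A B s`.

A = 19^6 mod 29  (bits of 6 = 110)
  bit 0 = 1: r = r^2 * 19 mod 29 = 1^2 * 19 = 1*19 = 19
  bit 1 = 1: r = r^2 * 19 mod 29 = 19^2 * 19 = 13*19 = 15
  bit 2 = 0: r = r^2 mod 29 = 15^2 = 22
  -> A = 22
B = 19^16 mod 29  (bits of 16 = 10000)
  bit 0 = 1: r = r^2 * 19 mod 29 = 1^2 * 19 = 1*19 = 19
  bit 1 = 0: r = r^2 mod 29 = 19^2 = 13
  bit 2 = 0: r = r^2 mod 29 = 13^2 = 24
  bit 3 = 0: r = r^2 mod 29 = 24^2 = 25
  bit 4 = 0: r = r^2 mod 29 = 25^2 = 16
  -> B = 16
s = B^a = 16^6 mod 29  (bits of 6 = 110)
  bit 0 = 1: r = r^2 * 16 mod 29 = 1^2 * 16 = 1*16 = 16
  bit 1 = 1: r = r^2 * 16 mod 29 = 16^2 * 16 = 24*16 = 7
  bit 2 = 0: r = r^2 mod 29 = 7^2 = 20
  -> s = B^a = 20

Answer: 22 16 20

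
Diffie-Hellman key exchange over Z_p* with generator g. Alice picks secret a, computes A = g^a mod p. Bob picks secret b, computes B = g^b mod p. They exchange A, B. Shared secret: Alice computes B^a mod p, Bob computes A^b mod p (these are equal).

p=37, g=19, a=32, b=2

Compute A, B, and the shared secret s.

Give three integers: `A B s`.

A = 19^32 mod 37  (bits of 32 = 100000)
  bit 0 = 1: r = r^2 * 19 mod 37 = 1^2 * 19 = 1*19 = 19
  bit 1 = 0: r = r^2 mod 37 = 19^2 = 28
  bit 2 = 0: r = r^2 mod 37 = 28^2 = 7
  bit 3 = 0: r = r^2 mod 37 = 7^2 = 12
  bit 4 = 0: r = r^2 mod 37 = 12^2 = 33
  bit 5 = 0: r = r^2 mod 37 = 33^2 = 16
  -> A = 16
B = 19^2 mod 37  (bits of 2 = 10)
  bit 0 = 1: r = r^2 * 19 mod 37 = 1^2 * 19 = 1*19 = 19
  bit 1 = 0: r = r^2 mod 37 = 19^2 = 28
  -> B = 28
s = B^a = 28^32 mod 37  (bits of 32 = 100000)
  bit 0 = 1: r = r^2 * 28 mod 37 = 1^2 * 28 = 1*28 = 28
  bit 1 = 0: r = r^2 mod 37 = 28^2 = 7
  bit 2 = 0: r = r^2 mod 37 = 7^2 = 12
  bit 3 = 0: r = r^2 mod 37 = 12^2 = 33
  bit 4 = 0: r = r^2 mod 37 = 33^2 = 16
  bit 5 = 0: r = r^2 mod 37 = 16^2 = 34
  -> s = B^a = 34

Answer: 16 28 34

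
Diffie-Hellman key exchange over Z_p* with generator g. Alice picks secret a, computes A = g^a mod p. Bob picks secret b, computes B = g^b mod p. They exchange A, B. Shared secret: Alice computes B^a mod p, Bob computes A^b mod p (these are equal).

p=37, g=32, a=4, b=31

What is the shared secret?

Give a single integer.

A = 32^4 mod 37  (bits of 4 = 100)
  bit 0 = 1: r = r^2 * 32 mod 37 = 1^2 * 32 = 1*32 = 32
  bit 1 = 0: r = r^2 mod 37 = 32^2 = 25
  bit 2 = 0: r = r^2 mod 37 = 25^2 = 33
  -> A = 33
B = 32^31 mod 37  (bits of 31 = 11111)
  bit 0 = 1: r = r^2 * 32 mod 37 = 1^2 * 32 = 1*32 = 32
  bit 1 = 1: r = r^2 * 32 mod 37 = 32^2 * 32 = 25*32 = 23
  bit 2 = 1: r = r^2 * 32 mod 37 = 23^2 * 32 = 11*32 = 19
  bit 3 = 1: r = r^2 * 32 mod 37 = 19^2 * 32 = 28*32 = 8
  bit 4 = 1: r = r^2 * 32 mod 37 = 8^2 * 32 = 27*32 = 13
  -> B = 13
s = B^a = 13^4 mod 37  (bits of 4 = 100)
  bit 0 = 1: r = r^2 * 13 mod 37 = 1^2 * 13 = 1*13 = 13
  bit 1 = 0: r = r^2 mod 37 = 13^2 = 21
  bit 2 = 0: r = r^2 mod 37 = 21^2 = 34
  -> s = B^a = 34

Answer: 34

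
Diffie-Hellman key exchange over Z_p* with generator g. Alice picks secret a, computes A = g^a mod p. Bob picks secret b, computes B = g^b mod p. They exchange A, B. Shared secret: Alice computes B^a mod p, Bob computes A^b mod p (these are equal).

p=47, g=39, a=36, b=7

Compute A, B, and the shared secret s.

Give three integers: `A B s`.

Answer: 18 35 6

Derivation:
A = 39^36 mod 47  (bits of 36 = 100100)
  bit 0 = 1: r = r^2 * 39 mod 47 = 1^2 * 39 = 1*39 = 39
  bit 1 = 0: r = r^2 mod 47 = 39^2 = 17
  bit 2 = 0: r = r^2 mod 47 = 17^2 = 7
  bit 3 = 1: r = r^2 * 39 mod 47 = 7^2 * 39 = 2*39 = 31
  bit 4 = 0: r = r^2 mod 47 = 31^2 = 21
  bit 5 = 0: r = r^2 mod 47 = 21^2 = 18
  -> A = 18
B = 39^7 mod 47  (bits of 7 = 111)
  bit 0 = 1: r = r^2 * 39 mod 47 = 1^2 * 39 = 1*39 = 39
  bit 1 = 1: r = r^2 * 39 mod 47 = 39^2 * 39 = 17*39 = 5
  bit 2 = 1: r = r^2 * 39 mod 47 = 5^2 * 39 = 25*39 = 35
  -> B = 35
s = B^a = 35^36 mod 47  (bits of 36 = 100100)
  bit 0 = 1: r = r^2 * 35 mod 47 = 1^2 * 35 = 1*35 = 35
  bit 1 = 0: r = r^2 mod 47 = 35^2 = 3
  bit 2 = 0: r = r^2 mod 47 = 3^2 = 9
  bit 3 = 1: r = r^2 * 35 mod 47 = 9^2 * 35 = 34*35 = 15
  bit 4 = 0: r = r^2 mod 47 = 15^2 = 37
  bit 5 = 0: r = r^2 mod 47 = 37^2 = 6
  -> s = B^a = 6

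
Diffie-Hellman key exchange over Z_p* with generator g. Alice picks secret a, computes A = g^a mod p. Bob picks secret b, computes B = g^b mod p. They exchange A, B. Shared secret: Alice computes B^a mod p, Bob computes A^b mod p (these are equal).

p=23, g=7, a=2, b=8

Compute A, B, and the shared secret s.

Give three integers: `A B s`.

Answer: 3 12 6

Derivation:
A = 7^2 mod 23  (bits of 2 = 10)
  bit 0 = 1: r = r^2 * 7 mod 23 = 1^2 * 7 = 1*7 = 7
  bit 1 = 0: r = r^2 mod 23 = 7^2 = 3
  -> A = 3
B = 7^8 mod 23  (bits of 8 = 1000)
  bit 0 = 1: r = r^2 * 7 mod 23 = 1^2 * 7 = 1*7 = 7
  bit 1 = 0: r = r^2 mod 23 = 7^2 = 3
  bit 2 = 0: r = r^2 mod 23 = 3^2 = 9
  bit 3 = 0: r = r^2 mod 23 = 9^2 = 12
  -> B = 12
s = B^a = 12^2 mod 23  (bits of 2 = 10)
  bit 0 = 1: r = r^2 * 12 mod 23 = 1^2 * 12 = 1*12 = 12
  bit 1 = 0: r = r^2 mod 23 = 12^2 = 6
  -> s = B^a = 6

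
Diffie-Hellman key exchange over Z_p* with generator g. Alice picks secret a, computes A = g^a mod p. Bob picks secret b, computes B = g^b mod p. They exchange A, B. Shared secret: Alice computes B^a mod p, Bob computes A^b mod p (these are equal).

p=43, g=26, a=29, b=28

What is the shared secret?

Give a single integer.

A = 26^29 mod 43  (bits of 29 = 11101)
  bit 0 = 1: r = r^2 * 26 mod 43 = 1^2 * 26 = 1*26 = 26
  bit 1 = 1: r = r^2 * 26 mod 43 = 26^2 * 26 = 31*26 = 32
  bit 2 = 1: r = r^2 * 26 mod 43 = 32^2 * 26 = 35*26 = 7
  bit 3 = 0: r = r^2 mod 43 = 7^2 = 6
  bit 4 = 1: r = r^2 * 26 mod 43 = 6^2 * 26 = 36*26 = 33
  -> A = 33
B = 26^28 mod 43  (bits of 28 = 11100)
  bit 0 = 1: r = r^2 * 26 mod 43 = 1^2 * 26 = 1*26 = 26
  bit 1 = 1: r = r^2 * 26 mod 43 = 26^2 * 26 = 31*26 = 32
  bit 2 = 1: r = r^2 * 26 mod 43 = 32^2 * 26 = 35*26 = 7
  bit 3 = 0: r = r^2 mod 43 = 7^2 = 6
  bit 4 = 0: r = r^2 mod 43 = 6^2 = 36
  -> B = 36
s = B^a = 36^29 mod 43  (bits of 29 = 11101)
  bit 0 = 1: r = r^2 * 36 mod 43 = 1^2 * 36 = 1*36 = 36
  bit 1 = 1: r = r^2 * 36 mod 43 = 36^2 * 36 = 6*36 = 1
  bit 2 = 1: r = r^2 * 36 mod 43 = 1^2 * 36 = 1*36 = 36
  bit 3 = 0: r = r^2 mod 43 = 36^2 = 6
  bit 4 = 1: r = r^2 * 36 mod 43 = 6^2 * 36 = 36*36 = 6
  -> s = B^a = 6

Answer: 6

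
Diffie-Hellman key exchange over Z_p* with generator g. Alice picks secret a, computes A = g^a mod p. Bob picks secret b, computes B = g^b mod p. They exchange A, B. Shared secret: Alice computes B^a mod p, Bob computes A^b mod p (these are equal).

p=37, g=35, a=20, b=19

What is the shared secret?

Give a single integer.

Answer: 33

Derivation:
A = 35^20 mod 37  (bits of 20 = 10100)
  bit 0 = 1: r = r^2 * 35 mod 37 = 1^2 * 35 = 1*35 = 35
  bit 1 = 0: r = r^2 mod 37 = 35^2 = 4
  bit 2 = 1: r = r^2 * 35 mod 37 = 4^2 * 35 = 16*35 = 5
  bit 3 = 0: r = r^2 mod 37 = 5^2 = 25
  bit 4 = 0: r = r^2 mod 37 = 25^2 = 33
  -> A = 33
B = 35^19 mod 37  (bits of 19 = 10011)
  bit 0 = 1: r = r^2 * 35 mod 37 = 1^2 * 35 = 1*35 = 35
  bit 1 = 0: r = r^2 mod 37 = 35^2 = 4
  bit 2 = 0: r = r^2 mod 37 = 4^2 = 16
  bit 3 = 1: r = r^2 * 35 mod 37 = 16^2 * 35 = 34*35 = 6
  bit 4 = 1: r = r^2 * 35 mod 37 = 6^2 * 35 = 36*35 = 2
  -> B = 2
s = B^a = 2^20 mod 37  (bits of 20 = 10100)
  bit 0 = 1: r = r^2 * 2 mod 37 = 1^2 * 2 = 1*2 = 2
  bit 1 = 0: r = r^2 mod 37 = 2^2 = 4
  bit 2 = 1: r = r^2 * 2 mod 37 = 4^2 * 2 = 16*2 = 32
  bit 3 = 0: r = r^2 mod 37 = 32^2 = 25
  bit 4 = 0: r = r^2 mod 37 = 25^2 = 33
  -> s = B^a = 33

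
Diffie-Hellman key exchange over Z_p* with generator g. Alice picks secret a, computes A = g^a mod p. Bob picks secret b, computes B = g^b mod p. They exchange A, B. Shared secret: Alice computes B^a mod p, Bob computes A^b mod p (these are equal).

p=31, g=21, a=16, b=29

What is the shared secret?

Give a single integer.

A = 21^16 mod 31  (bits of 16 = 10000)
  bit 0 = 1: r = r^2 * 21 mod 31 = 1^2 * 21 = 1*21 = 21
  bit 1 = 0: r = r^2 mod 31 = 21^2 = 7
  bit 2 = 0: r = r^2 mod 31 = 7^2 = 18
  bit 3 = 0: r = r^2 mod 31 = 18^2 = 14
  bit 4 = 0: r = r^2 mod 31 = 14^2 = 10
  -> A = 10
B = 21^29 mod 31  (bits of 29 = 11101)
  bit 0 = 1: r = r^2 * 21 mod 31 = 1^2 * 21 = 1*21 = 21
  bit 1 = 1: r = r^2 * 21 mod 31 = 21^2 * 21 = 7*21 = 23
  bit 2 = 1: r = r^2 * 21 mod 31 = 23^2 * 21 = 2*21 = 11
  bit 3 = 0: r = r^2 mod 31 = 11^2 = 28
  bit 4 = 1: r = r^2 * 21 mod 31 = 28^2 * 21 = 9*21 = 3
  -> B = 3
s = B^a = 3^16 mod 31  (bits of 16 = 10000)
  bit 0 = 1: r = r^2 * 3 mod 31 = 1^2 * 3 = 1*3 = 3
  bit 1 = 0: r = r^2 mod 31 = 3^2 = 9
  bit 2 = 0: r = r^2 mod 31 = 9^2 = 19
  bit 3 = 0: r = r^2 mod 31 = 19^2 = 20
  bit 4 = 0: r = r^2 mod 31 = 20^2 = 28
  -> s = B^a = 28

Answer: 28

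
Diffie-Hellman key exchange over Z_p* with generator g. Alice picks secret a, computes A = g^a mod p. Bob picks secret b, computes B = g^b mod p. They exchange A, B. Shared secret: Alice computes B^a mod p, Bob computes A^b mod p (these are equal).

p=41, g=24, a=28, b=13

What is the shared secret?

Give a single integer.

Answer: 4

Derivation:
A = 24^28 mod 41  (bits of 28 = 11100)
  bit 0 = 1: r = r^2 * 24 mod 41 = 1^2 * 24 = 1*24 = 24
  bit 1 = 1: r = r^2 * 24 mod 41 = 24^2 * 24 = 2*24 = 7
  bit 2 = 1: r = r^2 * 24 mod 41 = 7^2 * 24 = 8*24 = 28
  bit 3 = 0: r = r^2 mod 41 = 28^2 = 5
  bit 4 = 0: r = r^2 mod 41 = 5^2 = 25
  -> A = 25
B = 24^13 mod 41  (bits of 13 = 1101)
  bit 0 = 1: r = r^2 * 24 mod 41 = 1^2 * 24 = 1*24 = 24
  bit 1 = 1: r = r^2 * 24 mod 41 = 24^2 * 24 = 2*24 = 7
  bit 2 = 0: r = r^2 mod 41 = 7^2 = 8
  bit 3 = 1: r = r^2 * 24 mod 41 = 8^2 * 24 = 23*24 = 19
  -> B = 19
s = B^a = 19^28 mod 41  (bits of 28 = 11100)
  bit 0 = 1: r = r^2 * 19 mod 41 = 1^2 * 19 = 1*19 = 19
  bit 1 = 1: r = r^2 * 19 mod 41 = 19^2 * 19 = 33*19 = 12
  bit 2 = 1: r = r^2 * 19 mod 41 = 12^2 * 19 = 21*19 = 30
  bit 3 = 0: r = r^2 mod 41 = 30^2 = 39
  bit 4 = 0: r = r^2 mod 41 = 39^2 = 4
  -> s = B^a = 4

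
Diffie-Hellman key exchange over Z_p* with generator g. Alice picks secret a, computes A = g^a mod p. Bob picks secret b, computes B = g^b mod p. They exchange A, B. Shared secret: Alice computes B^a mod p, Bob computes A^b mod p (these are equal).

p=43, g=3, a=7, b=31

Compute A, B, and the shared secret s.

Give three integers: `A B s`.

Answer: 37 33 37

Derivation:
A = 3^7 mod 43  (bits of 7 = 111)
  bit 0 = 1: r = r^2 * 3 mod 43 = 1^2 * 3 = 1*3 = 3
  bit 1 = 1: r = r^2 * 3 mod 43 = 3^2 * 3 = 9*3 = 27
  bit 2 = 1: r = r^2 * 3 mod 43 = 27^2 * 3 = 41*3 = 37
  -> A = 37
B = 3^31 mod 43  (bits of 31 = 11111)
  bit 0 = 1: r = r^2 * 3 mod 43 = 1^2 * 3 = 1*3 = 3
  bit 1 = 1: r = r^2 * 3 mod 43 = 3^2 * 3 = 9*3 = 27
  bit 2 = 1: r = r^2 * 3 mod 43 = 27^2 * 3 = 41*3 = 37
  bit 3 = 1: r = r^2 * 3 mod 43 = 37^2 * 3 = 36*3 = 22
  bit 4 = 1: r = r^2 * 3 mod 43 = 22^2 * 3 = 11*3 = 33
  -> B = 33
s = B^a = 33^7 mod 43  (bits of 7 = 111)
  bit 0 = 1: r = r^2 * 33 mod 43 = 1^2 * 33 = 1*33 = 33
  bit 1 = 1: r = r^2 * 33 mod 43 = 33^2 * 33 = 14*33 = 32
  bit 2 = 1: r = r^2 * 33 mod 43 = 32^2 * 33 = 35*33 = 37
  -> s = B^a = 37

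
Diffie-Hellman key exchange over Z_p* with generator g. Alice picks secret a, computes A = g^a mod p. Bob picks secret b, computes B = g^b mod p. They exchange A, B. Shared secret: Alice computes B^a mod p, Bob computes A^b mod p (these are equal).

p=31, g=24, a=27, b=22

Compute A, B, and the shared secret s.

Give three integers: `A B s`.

A = 24^27 mod 31  (bits of 27 = 11011)
  bit 0 = 1: r = r^2 * 24 mod 31 = 1^2 * 24 = 1*24 = 24
  bit 1 = 1: r = r^2 * 24 mod 31 = 24^2 * 24 = 18*24 = 29
  bit 2 = 0: r = r^2 mod 31 = 29^2 = 4
  bit 3 = 1: r = r^2 * 24 mod 31 = 4^2 * 24 = 16*24 = 12
  bit 4 = 1: r = r^2 * 24 mod 31 = 12^2 * 24 = 20*24 = 15
  -> A = 15
B = 24^22 mod 31  (bits of 22 = 10110)
  bit 0 = 1: r = r^2 * 24 mod 31 = 1^2 * 24 = 1*24 = 24
  bit 1 = 0: r = r^2 mod 31 = 24^2 = 18
  bit 2 = 1: r = r^2 * 24 mod 31 = 18^2 * 24 = 14*24 = 26
  bit 3 = 1: r = r^2 * 24 mod 31 = 26^2 * 24 = 25*24 = 11
  bit 4 = 0: r = r^2 mod 31 = 11^2 = 28
  -> B = 28
s = B^a = 28^27 mod 31  (bits of 27 = 11011)
  bit 0 = 1: r = r^2 * 28 mod 31 = 1^2 * 28 = 1*28 = 28
  bit 1 = 1: r = r^2 * 28 mod 31 = 28^2 * 28 = 9*28 = 4
  bit 2 = 0: r = r^2 mod 31 = 4^2 = 16
  bit 3 = 1: r = r^2 * 28 mod 31 = 16^2 * 28 = 8*28 = 7
  bit 4 = 1: r = r^2 * 28 mod 31 = 7^2 * 28 = 18*28 = 8
  -> s = B^a = 8

Answer: 15 28 8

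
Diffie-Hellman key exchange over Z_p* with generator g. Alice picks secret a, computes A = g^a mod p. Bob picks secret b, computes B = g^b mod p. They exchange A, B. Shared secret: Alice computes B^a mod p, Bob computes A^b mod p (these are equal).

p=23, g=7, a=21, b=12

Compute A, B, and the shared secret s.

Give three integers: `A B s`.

Answer: 10 16 13

Derivation:
A = 7^21 mod 23  (bits of 21 = 10101)
  bit 0 = 1: r = r^2 * 7 mod 23 = 1^2 * 7 = 1*7 = 7
  bit 1 = 0: r = r^2 mod 23 = 7^2 = 3
  bit 2 = 1: r = r^2 * 7 mod 23 = 3^2 * 7 = 9*7 = 17
  bit 3 = 0: r = r^2 mod 23 = 17^2 = 13
  bit 4 = 1: r = r^2 * 7 mod 23 = 13^2 * 7 = 8*7 = 10
  -> A = 10
B = 7^12 mod 23  (bits of 12 = 1100)
  bit 0 = 1: r = r^2 * 7 mod 23 = 1^2 * 7 = 1*7 = 7
  bit 1 = 1: r = r^2 * 7 mod 23 = 7^2 * 7 = 3*7 = 21
  bit 2 = 0: r = r^2 mod 23 = 21^2 = 4
  bit 3 = 0: r = r^2 mod 23 = 4^2 = 16
  -> B = 16
s = B^a = 16^21 mod 23  (bits of 21 = 10101)
  bit 0 = 1: r = r^2 * 16 mod 23 = 1^2 * 16 = 1*16 = 16
  bit 1 = 0: r = r^2 mod 23 = 16^2 = 3
  bit 2 = 1: r = r^2 * 16 mod 23 = 3^2 * 16 = 9*16 = 6
  bit 3 = 0: r = r^2 mod 23 = 6^2 = 13
  bit 4 = 1: r = r^2 * 16 mod 23 = 13^2 * 16 = 8*16 = 13
  -> s = B^a = 13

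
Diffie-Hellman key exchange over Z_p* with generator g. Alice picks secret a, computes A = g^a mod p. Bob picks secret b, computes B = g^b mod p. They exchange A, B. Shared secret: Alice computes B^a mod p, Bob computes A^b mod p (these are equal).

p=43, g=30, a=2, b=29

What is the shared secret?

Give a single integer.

Answer: 25

Derivation:
A = 30^2 mod 43  (bits of 2 = 10)
  bit 0 = 1: r = r^2 * 30 mod 43 = 1^2 * 30 = 1*30 = 30
  bit 1 = 0: r = r^2 mod 43 = 30^2 = 40
  -> A = 40
B = 30^29 mod 43  (bits of 29 = 11101)
  bit 0 = 1: r = r^2 * 30 mod 43 = 1^2 * 30 = 1*30 = 30
  bit 1 = 1: r = r^2 * 30 mod 43 = 30^2 * 30 = 40*30 = 39
  bit 2 = 1: r = r^2 * 30 mod 43 = 39^2 * 30 = 16*30 = 7
  bit 3 = 0: r = r^2 mod 43 = 7^2 = 6
  bit 4 = 1: r = r^2 * 30 mod 43 = 6^2 * 30 = 36*30 = 5
  -> B = 5
s = B^a = 5^2 mod 43  (bits of 2 = 10)
  bit 0 = 1: r = r^2 * 5 mod 43 = 1^2 * 5 = 1*5 = 5
  bit 1 = 0: r = r^2 mod 43 = 5^2 = 25
  -> s = B^a = 25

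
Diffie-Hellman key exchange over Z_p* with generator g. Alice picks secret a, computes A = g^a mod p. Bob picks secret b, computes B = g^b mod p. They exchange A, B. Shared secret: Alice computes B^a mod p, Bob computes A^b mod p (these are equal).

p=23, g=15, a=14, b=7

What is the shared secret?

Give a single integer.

A = 15^14 mod 23  (bits of 14 = 1110)
  bit 0 = 1: r = r^2 * 15 mod 23 = 1^2 * 15 = 1*15 = 15
  bit 1 = 1: r = r^2 * 15 mod 23 = 15^2 * 15 = 18*15 = 17
  bit 2 = 1: r = r^2 * 15 mod 23 = 17^2 * 15 = 13*15 = 11
  bit 3 = 0: r = r^2 mod 23 = 11^2 = 6
  -> A = 6
B = 15^7 mod 23  (bits of 7 = 111)
  bit 0 = 1: r = r^2 * 15 mod 23 = 1^2 * 15 = 1*15 = 15
  bit 1 = 1: r = r^2 * 15 mod 23 = 15^2 * 15 = 18*15 = 17
  bit 2 = 1: r = r^2 * 15 mod 23 = 17^2 * 15 = 13*15 = 11
  -> B = 11
s = B^a = 11^14 mod 23  (bits of 14 = 1110)
  bit 0 = 1: r = r^2 * 11 mod 23 = 1^2 * 11 = 1*11 = 11
  bit 1 = 1: r = r^2 * 11 mod 23 = 11^2 * 11 = 6*11 = 20
  bit 2 = 1: r = r^2 * 11 mod 23 = 20^2 * 11 = 9*11 = 7
  bit 3 = 0: r = r^2 mod 23 = 7^2 = 3
  -> s = B^a = 3

Answer: 3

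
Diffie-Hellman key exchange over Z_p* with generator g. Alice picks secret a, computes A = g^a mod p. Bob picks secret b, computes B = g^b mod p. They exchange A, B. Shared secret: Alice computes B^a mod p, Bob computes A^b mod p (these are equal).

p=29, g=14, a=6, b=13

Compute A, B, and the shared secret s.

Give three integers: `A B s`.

Answer: 5 2 6

Derivation:
A = 14^6 mod 29  (bits of 6 = 110)
  bit 0 = 1: r = r^2 * 14 mod 29 = 1^2 * 14 = 1*14 = 14
  bit 1 = 1: r = r^2 * 14 mod 29 = 14^2 * 14 = 22*14 = 18
  bit 2 = 0: r = r^2 mod 29 = 18^2 = 5
  -> A = 5
B = 14^13 mod 29  (bits of 13 = 1101)
  bit 0 = 1: r = r^2 * 14 mod 29 = 1^2 * 14 = 1*14 = 14
  bit 1 = 1: r = r^2 * 14 mod 29 = 14^2 * 14 = 22*14 = 18
  bit 2 = 0: r = r^2 mod 29 = 18^2 = 5
  bit 3 = 1: r = r^2 * 14 mod 29 = 5^2 * 14 = 25*14 = 2
  -> B = 2
s = B^a = 2^6 mod 29  (bits of 6 = 110)
  bit 0 = 1: r = r^2 * 2 mod 29 = 1^2 * 2 = 1*2 = 2
  bit 1 = 1: r = r^2 * 2 mod 29 = 2^2 * 2 = 4*2 = 8
  bit 2 = 0: r = r^2 mod 29 = 8^2 = 6
  -> s = B^a = 6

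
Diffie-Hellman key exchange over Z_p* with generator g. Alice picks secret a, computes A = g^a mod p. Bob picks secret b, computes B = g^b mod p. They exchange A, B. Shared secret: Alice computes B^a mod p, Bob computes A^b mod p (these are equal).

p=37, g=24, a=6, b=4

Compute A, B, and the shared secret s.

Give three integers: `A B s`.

A = 24^6 mod 37  (bits of 6 = 110)
  bit 0 = 1: r = r^2 * 24 mod 37 = 1^2 * 24 = 1*24 = 24
  bit 1 = 1: r = r^2 * 24 mod 37 = 24^2 * 24 = 21*24 = 23
  bit 2 = 0: r = r^2 mod 37 = 23^2 = 11
  -> A = 11
B = 24^4 mod 37  (bits of 4 = 100)
  bit 0 = 1: r = r^2 * 24 mod 37 = 1^2 * 24 = 1*24 = 24
  bit 1 = 0: r = r^2 mod 37 = 24^2 = 21
  bit 2 = 0: r = r^2 mod 37 = 21^2 = 34
  -> B = 34
s = B^a = 34^6 mod 37  (bits of 6 = 110)
  bit 0 = 1: r = r^2 * 34 mod 37 = 1^2 * 34 = 1*34 = 34
  bit 1 = 1: r = r^2 * 34 mod 37 = 34^2 * 34 = 9*34 = 10
  bit 2 = 0: r = r^2 mod 37 = 10^2 = 26
  -> s = B^a = 26

Answer: 11 34 26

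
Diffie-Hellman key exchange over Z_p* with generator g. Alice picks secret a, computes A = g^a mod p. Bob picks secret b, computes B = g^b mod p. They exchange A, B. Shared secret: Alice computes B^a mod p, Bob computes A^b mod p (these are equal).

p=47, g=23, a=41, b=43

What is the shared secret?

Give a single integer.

A = 23^41 mod 47  (bits of 41 = 101001)
  bit 0 = 1: r = r^2 * 23 mod 47 = 1^2 * 23 = 1*23 = 23
  bit 1 = 0: r = r^2 mod 47 = 23^2 = 12
  bit 2 = 1: r = r^2 * 23 mod 47 = 12^2 * 23 = 3*23 = 22
  bit 3 = 0: r = r^2 mod 47 = 22^2 = 14
  bit 4 = 0: r = r^2 mod 47 = 14^2 = 8
  bit 5 = 1: r = r^2 * 23 mod 47 = 8^2 * 23 = 17*23 = 15
  -> A = 15
B = 23^43 mod 47  (bits of 43 = 101011)
  bit 0 = 1: r = r^2 * 23 mod 47 = 1^2 * 23 = 1*23 = 23
  bit 1 = 0: r = r^2 mod 47 = 23^2 = 12
  bit 2 = 1: r = r^2 * 23 mod 47 = 12^2 * 23 = 3*23 = 22
  bit 3 = 0: r = r^2 mod 47 = 22^2 = 14
  bit 4 = 1: r = r^2 * 23 mod 47 = 14^2 * 23 = 8*23 = 43
  bit 5 = 1: r = r^2 * 23 mod 47 = 43^2 * 23 = 16*23 = 39
  -> B = 39
s = B^a = 39^41 mod 47  (bits of 41 = 101001)
  bit 0 = 1: r = r^2 * 39 mod 47 = 1^2 * 39 = 1*39 = 39
  bit 1 = 0: r = r^2 mod 47 = 39^2 = 17
  bit 2 = 1: r = r^2 * 39 mod 47 = 17^2 * 39 = 7*39 = 38
  bit 3 = 0: r = r^2 mod 47 = 38^2 = 34
  bit 4 = 0: r = r^2 mod 47 = 34^2 = 28
  bit 5 = 1: r = r^2 * 39 mod 47 = 28^2 * 39 = 32*39 = 26
  -> s = B^a = 26

Answer: 26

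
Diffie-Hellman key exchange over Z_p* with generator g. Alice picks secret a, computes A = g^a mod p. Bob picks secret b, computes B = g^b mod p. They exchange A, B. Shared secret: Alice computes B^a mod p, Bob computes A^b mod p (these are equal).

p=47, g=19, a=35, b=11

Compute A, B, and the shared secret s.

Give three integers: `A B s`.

A = 19^35 mod 47  (bits of 35 = 100011)
  bit 0 = 1: r = r^2 * 19 mod 47 = 1^2 * 19 = 1*19 = 19
  bit 1 = 0: r = r^2 mod 47 = 19^2 = 32
  bit 2 = 0: r = r^2 mod 47 = 32^2 = 37
  bit 3 = 0: r = r^2 mod 47 = 37^2 = 6
  bit 4 = 1: r = r^2 * 19 mod 47 = 6^2 * 19 = 36*19 = 26
  bit 5 = 1: r = r^2 * 19 mod 47 = 26^2 * 19 = 18*19 = 13
  -> A = 13
B = 19^11 mod 47  (bits of 11 = 1011)
  bit 0 = 1: r = r^2 * 19 mod 47 = 1^2 * 19 = 1*19 = 19
  bit 1 = 0: r = r^2 mod 47 = 19^2 = 32
  bit 2 = 1: r = r^2 * 19 mod 47 = 32^2 * 19 = 37*19 = 45
  bit 3 = 1: r = r^2 * 19 mod 47 = 45^2 * 19 = 4*19 = 29
  -> B = 29
s = B^a = 29^35 mod 47  (bits of 35 = 100011)
  bit 0 = 1: r = r^2 * 29 mod 47 = 1^2 * 29 = 1*29 = 29
  bit 1 = 0: r = r^2 mod 47 = 29^2 = 42
  bit 2 = 0: r = r^2 mod 47 = 42^2 = 25
  bit 3 = 0: r = r^2 mod 47 = 25^2 = 14
  bit 4 = 1: r = r^2 * 29 mod 47 = 14^2 * 29 = 8*29 = 44
  bit 5 = 1: r = r^2 * 29 mod 47 = 44^2 * 29 = 9*29 = 26
  -> s = B^a = 26

Answer: 13 29 26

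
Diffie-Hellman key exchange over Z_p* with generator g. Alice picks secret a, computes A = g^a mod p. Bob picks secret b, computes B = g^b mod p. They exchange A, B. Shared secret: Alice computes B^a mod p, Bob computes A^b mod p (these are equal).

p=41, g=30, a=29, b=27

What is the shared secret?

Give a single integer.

A = 30^29 mod 41  (bits of 29 = 11101)
  bit 0 = 1: r = r^2 * 30 mod 41 = 1^2 * 30 = 1*30 = 30
  bit 1 = 1: r = r^2 * 30 mod 41 = 30^2 * 30 = 39*30 = 22
  bit 2 = 1: r = r^2 * 30 mod 41 = 22^2 * 30 = 33*30 = 6
  bit 3 = 0: r = r^2 mod 41 = 6^2 = 36
  bit 4 = 1: r = r^2 * 30 mod 41 = 36^2 * 30 = 25*30 = 12
  -> A = 12
B = 30^27 mod 41  (bits of 27 = 11011)
  bit 0 = 1: r = r^2 * 30 mod 41 = 1^2 * 30 = 1*30 = 30
  bit 1 = 1: r = r^2 * 30 mod 41 = 30^2 * 30 = 39*30 = 22
  bit 2 = 0: r = r^2 mod 41 = 22^2 = 33
  bit 3 = 1: r = r^2 * 30 mod 41 = 33^2 * 30 = 23*30 = 34
  bit 4 = 1: r = r^2 * 30 mod 41 = 34^2 * 30 = 8*30 = 35
  -> B = 35
s = B^a = 35^29 mod 41  (bits of 29 = 11101)
  bit 0 = 1: r = r^2 * 35 mod 41 = 1^2 * 35 = 1*35 = 35
  bit 1 = 1: r = r^2 * 35 mod 41 = 35^2 * 35 = 36*35 = 30
  bit 2 = 1: r = r^2 * 35 mod 41 = 30^2 * 35 = 39*35 = 12
  bit 3 = 0: r = r^2 mod 41 = 12^2 = 21
  bit 4 = 1: r = r^2 * 35 mod 41 = 21^2 * 35 = 31*35 = 19
  -> s = B^a = 19

Answer: 19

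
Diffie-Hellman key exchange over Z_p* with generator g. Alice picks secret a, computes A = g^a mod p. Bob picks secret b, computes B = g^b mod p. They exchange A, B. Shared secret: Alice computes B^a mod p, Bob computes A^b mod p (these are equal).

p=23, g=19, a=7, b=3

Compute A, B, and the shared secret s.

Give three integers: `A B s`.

Answer: 15 5 17

Derivation:
A = 19^7 mod 23  (bits of 7 = 111)
  bit 0 = 1: r = r^2 * 19 mod 23 = 1^2 * 19 = 1*19 = 19
  bit 1 = 1: r = r^2 * 19 mod 23 = 19^2 * 19 = 16*19 = 5
  bit 2 = 1: r = r^2 * 19 mod 23 = 5^2 * 19 = 2*19 = 15
  -> A = 15
B = 19^3 mod 23  (bits of 3 = 11)
  bit 0 = 1: r = r^2 * 19 mod 23 = 1^2 * 19 = 1*19 = 19
  bit 1 = 1: r = r^2 * 19 mod 23 = 19^2 * 19 = 16*19 = 5
  -> B = 5
s = B^a = 5^7 mod 23  (bits of 7 = 111)
  bit 0 = 1: r = r^2 * 5 mod 23 = 1^2 * 5 = 1*5 = 5
  bit 1 = 1: r = r^2 * 5 mod 23 = 5^2 * 5 = 2*5 = 10
  bit 2 = 1: r = r^2 * 5 mod 23 = 10^2 * 5 = 8*5 = 17
  -> s = B^a = 17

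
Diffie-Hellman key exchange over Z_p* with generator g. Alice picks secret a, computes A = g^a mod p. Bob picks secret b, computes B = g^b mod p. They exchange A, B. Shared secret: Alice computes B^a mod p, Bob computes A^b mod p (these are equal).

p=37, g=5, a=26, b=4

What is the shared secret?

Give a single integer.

Answer: 9

Derivation:
A = 5^26 mod 37  (bits of 26 = 11010)
  bit 0 = 1: r = r^2 * 5 mod 37 = 1^2 * 5 = 1*5 = 5
  bit 1 = 1: r = r^2 * 5 mod 37 = 5^2 * 5 = 25*5 = 14
  bit 2 = 0: r = r^2 mod 37 = 14^2 = 11
  bit 3 = 1: r = r^2 * 5 mod 37 = 11^2 * 5 = 10*5 = 13
  bit 4 = 0: r = r^2 mod 37 = 13^2 = 21
  -> A = 21
B = 5^4 mod 37  (bits of 4 = 100)
  bit 0 = 1: r = r^2 * 5 mod 37 = 1^2 * 5 = 1*5 = 5
  bit 1 = 0: r = r^2 mod 37 = 5^2 = 25
  bit 2 = 0: r = r^2 mod 37 = 25^2 = 33
  -> B = 33
s = B^a = 33^26 mod 37  (bits of 26 = 11010)
  bit 0 = 1: r = r^2 * 33 mod 37 = 1^2 * 33 = 1*33 = 33
  bit 1 = 1: r = r^2 * 33 mod 37 = 33^2 * 33 = 16*33 = 10
  bit 2 = 0: r = r^2 mod 37 = 10^2 = 26
  bit 3 = 1: r = r^2 * 33 mod 37 = 26^2 * 33 = 10*33 = 34
  bit 4 = 0: r = r^2 mod 37 = 34^2 = 9
  -> s = B^a = 9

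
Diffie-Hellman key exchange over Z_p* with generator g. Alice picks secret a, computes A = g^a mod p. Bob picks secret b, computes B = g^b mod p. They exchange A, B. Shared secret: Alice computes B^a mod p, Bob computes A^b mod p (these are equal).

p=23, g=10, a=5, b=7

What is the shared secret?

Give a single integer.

A = 10^5 mod 23  (bits of 5 = 101)
  bit 0 = 1: r = r^2 * 10 mod 23 = 1^2 * 10 = 1*10 = 10
  bit 1 = 0: r = r^2 mod 23 = 10^2 = 8
  bit 2 = 1: r = r^2 * 10 mod 23 = 8^2 * 10 = 18*10 = 19
  -> A = 19
B = 10^7 mod 23  (bits of 7 = 111)
  bit 0 = 1: r = r^2 * 10 mod 23 = 1^2 * 10 = 1*10 = 10
  bit 1 = 1: r = r^2 * 10 mod 23 = 10^2 * 10 = 8*10 = 11
  bit 2 = 1: r = r^2 * 10 mod 23 = 11^2 * 10 = 6*10 = 14
  -> B = 14
s = B^a = 14^5 mod 23  (bits of 5 = 101)
  bit 0 = 1: r = r^2 * 14 mod 23 = 1^2 * 14 = 1*14 = 14
  bit 1 = 0: r = r^2 mod 23 = 14^2 = 12
  bit 2 = 1: r = r^2 * 14 mod 23 = 12^2 * 14 = 6*14 = 15
  -> s = B^a = 15

Answer: 15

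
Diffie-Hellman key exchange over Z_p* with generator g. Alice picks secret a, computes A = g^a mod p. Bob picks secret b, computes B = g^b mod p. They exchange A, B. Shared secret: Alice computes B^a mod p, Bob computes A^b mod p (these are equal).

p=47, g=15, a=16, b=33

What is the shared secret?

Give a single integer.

Answer: 25

Derivation:
A = 15^16 mod 47  (bits of 16 = 10000)
  bit 0 = 1: r = r^2 * 15 mod 47 = 1^2 * 15 = 1*15 = 15
  bit 1 = 0: r = r^2 mod 47 = 15^2 = 37
  bit 2 = 0: r = r^2 mod 47 = 37^2 = 6
  bit 3 = 0: r = r^2 mod 47 = 6^2 = 36
  bit 4 = 0: r = r^2 mod 47 = 36^2 = 27
  -> A = 27
B = 15^33 mod 47  (bits of 33 = 100001)
  bit 0 = 1: r = r^2 * 15 mod 47 = 1^2 * 15 = 1*15 = 15
  bit 1 = 0: r = r^2 mod 47 = 15^2 = 37
  bit 2 = 0: r = r^2 mod 47 = 37^2 = 6
  bit 3 = 0: r = r^2 mod 47 = 6^2 = 36
  bit 4 = 0: r = r^2 mod 47 = 36^2 = 27
  bit 5 = 1: r = r^2 * 15 mod 47 = 27^2 * 15 = 24*15 = 31
  -> B = 31
s = B^a = 31^16 mod 47  (bits of 16 = 10000)
  bit 0 = 1: r = r^2 * 31 mod 47 = 1^2 * 31 = 1*31 = 31
  bit 1 = 0: r = r^2 mod 47 = 31^2 = 21
  bit 2 = 0: r = r^2 mod 47 = 21^2 = 18
  bit 3 = 0: r = r^2 mod 47 = 18^2 = 42
  bit 4 = 0: r = r^2 mod 47 = 42^2 = 25
  -> s = B^a = 25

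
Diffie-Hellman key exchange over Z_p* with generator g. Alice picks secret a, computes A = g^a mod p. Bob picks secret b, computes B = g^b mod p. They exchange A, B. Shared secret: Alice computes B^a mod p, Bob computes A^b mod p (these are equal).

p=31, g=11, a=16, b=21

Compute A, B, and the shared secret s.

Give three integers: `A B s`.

A = 11^16 mod 31  (bits of 16 = 10000)
  bit 0 = 1: r = r^2 * 11 mod 31 = 1^2 * 11 = 1*11 = 11
  bit 1 = 0: r = r^2 mod 31 = 11^2 = 28
  bit 2 = 0: r = r^2 mod 31 = 28^2 = 9
  bit 3 = 0: r = r^2 mod 31 = 9^2 = 19
  bit 4 = 0: r = r^2 mod 31 = 19^2 = 20
  -> A = 20
B = 11^21 mod 31  (bits of 21 = 10101)
  bit 0 = 1: r = r^2 * 11 mod 31 = 1^2 * 11 = 1*11 = 11
  bit 1 = 0: r = r^2 mod 31 = 11^2 = 28
  bit 2 = 1: r = r^2 * 11 mod 31 = 28^2 * 11 = 9*11 = 6
  bit 3 = 0: r = r^2 mod 31 = 6^2 = 5
  bit 4 = 1: r = r^2 * 11 mod 31 = 5^2 * 11 = 25*11 = 27
  -> B = 27
s = B^a = 27^16 mod 31  (bits of 16 = 10000)
  bit 0 = 1: r = r^2 * 27 mod 31 = 1^2 * 27 = 1*27 = 27
  bit 1 = 0: r = r^2 mod 31 = 27^2 = 16
  bit 2 = 0: r = r^2 mod 31 = 16^2 = 8
  bit 3 = 0: r = r^2 mod 31 = 8^2 = 2
  bit 4 = 0: r = r^2 mod 31 = 2^2 = 4
  -> s = B^a = 4

Answer: 20 27 4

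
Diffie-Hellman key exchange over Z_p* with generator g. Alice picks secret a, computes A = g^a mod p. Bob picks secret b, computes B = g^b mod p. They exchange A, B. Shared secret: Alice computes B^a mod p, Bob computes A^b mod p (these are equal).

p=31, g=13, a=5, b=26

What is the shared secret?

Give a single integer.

Answer: 5

Derivation:
A = 13^5 mod 31  (bits of 5 = 101)
  bit 0 = 1: r = r^2 * 13 mod 31 = 1^2 * 13 = 1*13 = 13
  bit 1 = 0: r = r^2 mod 31 = 13^2 = 14
  bit 2 = 1: r = r^2 * 13 mod 31 = 14^2 * 13 = 10*13 = 6
  -> A = 6
B = 13^26 mod 31  (bits of 26 = 11010)
  bit 0 = 1: r = r^2 * 13 mod 31 = 1^2 * 13 = 1*13 = 13
  bit 1 = 1: r = r^2 * 13 mod 31 = 13^2 * 13 = 14*13 = 27
  bit 2 = 0: r = r^2 mod 31 = 27^2 = 16
  bit 3 = 1: r = r^2 * 13 mod 31 = 16^2 * 13 = 8*13 = 11
  bit 4 = 0: r = r^2 mod 31 = 11^2 = 28
  -> B = 28
s = B^a = 28^5 mod 31  (bits of 5 = 101)
  bit 0 = 1: r = r^2 * 28 mod 31 = 1^2 * 28 = 1*28 = 28
  bit 1 = 0: r = r^2 mod 31 = 28^2 = 9
  bit 2 = 1: r = r^2 * 28 mod 31 = 9^2 * 28 = 19*28 = 5
  -> s = B^a = 5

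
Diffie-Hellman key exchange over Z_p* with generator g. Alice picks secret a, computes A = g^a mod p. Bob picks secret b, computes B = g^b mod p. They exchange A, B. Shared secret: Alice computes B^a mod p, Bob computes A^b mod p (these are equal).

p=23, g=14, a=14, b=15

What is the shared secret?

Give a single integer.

A = 14^14 mod 23  (bits of 14 = 1110)
  bit 0 = 1: r = r^2 * 14 mod 23 = 1^2 * 14 = 1*14 = 14
  bit 1 = 1: r = r^2 * 14 mod 23 = 14^2 * 14 = 12*14 = 7
  bit 2 = 1: r = r^2 * 14 mod 23 = 7^2 * 14 = 3*14 = 19
  bit 3 = 0: r = r^2 mod 23 = 19^2 = 16
  -> A = 16
B = 14^15 mod 23  (bits of 15 = 1111)
  bit 0 = 1: r = r^2 * 14 mod 23 = 1^2 * 14 = 1*14 = 14
  bit 1 = 1: r = r^2 * 14 mod 23 = 14^2 * 14 = 12*14 = 7
  bit 2 = 1: r = r^2 * 14 mod 23 = 7^2 * 14 = 3*14 = 19
  bit 3 = 1: r = r^2 * 14 mod 23 = 19^2 * 14 = 16*14 = 17
  -> B = 17
s = B^a = 17^14 mod 23  (bits of 14 = 1110)
  bit 0 = 1: r = r^2 * 17 mod 23 = 1^2 * 17 = 1*17 = 17
  bit 1 = 1: r = r^2 * 17 mod 23 = 17^2 * 17 = 13*17 = 14
  bit 2 = 1: r = r^2 * 17 mod 23 = 14^2 * 17 = 12*17 = 20
  bit 3 = 0: r = r^2 mod 23 = 20^2 = 9
  -> s = B^a = 9

Answer: 9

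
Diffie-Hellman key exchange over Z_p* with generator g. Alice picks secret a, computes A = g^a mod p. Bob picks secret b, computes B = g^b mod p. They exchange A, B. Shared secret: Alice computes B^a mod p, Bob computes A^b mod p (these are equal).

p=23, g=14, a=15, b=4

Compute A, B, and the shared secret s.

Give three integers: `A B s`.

A = 14^15 mod 23  (bits of 15 = 1111)
  bit 0 = 1: r = r^2 * 14 mod 23 = 1^2 * 14 = 1*14 = 14
  bit 1 = 1: r = r^2 * 14 mod 23 = 14^2 * 14 = 12*14 = 7
  bit 2 = 1: r = r^2 * 14 mod 23 = 7^2 * 14 = 3*14 = 19
  bit 3 = 1: r = r^2 * 14 mod 23 = 19^2 * 14 = 16*14 = 17
  -> A = 17
B = 14^4 mod 23  (bits of 4 = 100)
  bit 0 = 1: r = r^2 * 14 mod 23 = 1^2 * 14 = 1*14 = 14
  bit 1 = 0: r = r^2 mod 23 = 14^2 = 12
  bit 2 = 0: r = r^2 mod 23 = 12^2 = 6
  -> B = 6
s = B^a = 6^15 mod 23  (bits of 15 = 1111)
  bit 0 = 1: r = r^2 * 6 mod 23 = 1^2 * 6 = 1*6 = 6
  bit 1 = 1: r = r^2 * 6 mod 23 = 6^2 * 6 = 13*6 = 9
  bit 2 = 1: r = r^2 * 6 mod 23 = 9^2 * 6 = 12*6 = 3
  bit 3 = 1: r = r^2 * 6 mod 23 = 3^2 * 6 = 9*6 = 8
  -> s = B^a = 8

Answer: 17 6 8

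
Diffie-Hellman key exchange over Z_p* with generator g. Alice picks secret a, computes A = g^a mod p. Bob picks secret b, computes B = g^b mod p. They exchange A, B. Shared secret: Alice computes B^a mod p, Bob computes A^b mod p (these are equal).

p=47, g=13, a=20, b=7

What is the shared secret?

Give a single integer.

A = 13^20 mod 47  (bits of 20 = 10100)
  bit 0 = 1: r = r^2 * 13 mod 47 = 1^2 * 13 = 1*13 = 13
  bit 1 = 0: r = r^2 mod 47 = 13^2 = 28
  bit 2 = 1: r = r^2 * 13 mod 47 = 28^2 * 13 = 32*13 = 40
  bit 3 = 0: r = r^2 mod 47 = 40^2 = 2
  bit 4 = 0: r = r^2 mod 47 = 2^2 = 4
  -> A = 4
B = 13^7 mod 47  (bits of 7 = 111)
  bit 0 = 1: r = r^2 * 13 mod 47 = 1^2 * 13 = 1*13 = 13
  bit 1 = 1: r = r^2 * 13 mod 47 = 13^2 * 13 = 28*13 = 35
  bit 2 = 1: r = r^2 * 13 mod 47 = 35^2 * 13 = 3*13 = 39
  -> B = 39
s = B^a = 39^20 mod 47  (bits of 20 = 10100)
  bit 0 = 1: r = r^2 * 39 mod 47 = 1^2 * 39 = 1*39 = 39
  bit 1 = 0: r = r^2 mod 47 = 39^2 = 17
  bit 2 = 1: r = r^2 * 39 mod 47 = 17^2 * 39 = 7*39 = 38
  bit 3 = 0: r = r^2 mod 47 = 38^2 = 34
  bit 4 = 0: r = r^2 mod 47 = 34^2 = 28
  -> s = B^a = 28

Answer: 28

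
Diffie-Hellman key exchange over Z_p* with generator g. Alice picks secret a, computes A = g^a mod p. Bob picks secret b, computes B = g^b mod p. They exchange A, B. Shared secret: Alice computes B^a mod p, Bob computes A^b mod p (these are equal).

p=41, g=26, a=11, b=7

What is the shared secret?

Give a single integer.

A = 26^11 mod 41  (bits of 11 = 1011)
  bit 0 = 1: r = r^2 * 26 mod 41 = 1^2 * 26 = 1*26 = 26
  bit 1 = 0: r = r^2 mod 41 = 26^2 = 20
  bit 2 = 1: r = r^2 * 26 mod 41 = 20^2 * 26 = 31*26 = 27
  bit 3 = 1: r = r^2 * 26 mod 41 = 27^2 * 26 = 32*26 = 12
  -> A = 12
B = 26^7 mod 41  (bits of 7 = 111)
  bit 0 = 1: r = r^2 * 26 mod 41 = 1^2 * 26 = 1*26 = 26
  bit 1 = 1: r = r^2 * 26 mod 41 = 26^2 * 26 = 20*26 = 28
  bit 2 = 1: r = r^2 * 26 mod 41 = 28^2 * 26 = 5*26 = 7
  -> B = 7
s = B^a = 7^11 mod 41  (bits of 11 = 1011)
  bit 0 = 1: r = r^2 * 7 mod 41 = 1^2 * 7 = 1*7 = 7
  bit 1 = 0: r = r^2 mod 41 = 7^2 = 8
  bit 2 = 1: r = r^2 * 7 mod 41 = 8^2 * 7 = 23*7 = 38
  bit 3 = 1: r = r^2 * 7 mod 41 = 38^2 * 7 = 9*7 = 22
  -> s = B^a = 22

Answer: 22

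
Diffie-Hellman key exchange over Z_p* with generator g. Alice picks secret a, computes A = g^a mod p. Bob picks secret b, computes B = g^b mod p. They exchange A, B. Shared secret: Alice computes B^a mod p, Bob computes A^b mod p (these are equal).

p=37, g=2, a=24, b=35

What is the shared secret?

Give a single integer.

Answer: 26

Derivation:
A = 2^24 mod 37  (bits of 24 = 11000)
  bit 0 = 1: r = r^2 * 2 mod 37 = 1^2 * 2 = 1*2 = 2
  bit 1 = 1: r = r^2 * 2 mod 37 = 2^2 * 2 = 4*2 = 8
  bit 2 = 0: r = r^2 mod 37 = 8^2 = 27
  bit 3 = 0: r = r^2 mod 37 = 27^2 = 26
  bit 4 = 0: r = r^2 mod 37 = 26^2 = 10
  -> A = 10
B = 2^35 mod 37  (bits of 35 = 100011)
  bit 0 = 1: r = r^2 * 2 mod 37 = 1^2 * 2 = 1*2 = 2
  bit 1 = 0: r = r^2 mod 37 = 2^2 = 4
  bit 2 = 0: r = r^2 mod 37 = 4^2 = 16
  bit 3 = 0: r = r^2 mod 37 = 16^2 = 34
  bit 4 = 1: r = r^2 * 2 mod 37 = 34^2 * 2 = 9*2 = 18
  bit 5 = 1: r = r^2 * 2 mod 37 = 18^2 * 2 = 28*2 = 19
  -> B = 19
s = B^a = 19^24 mod 37  (bits of 24 = 11000)
  bit 0 = 1: r = r^2 * 19 mod 37 = 1^2 * 19 = 1*19 = 19
  bit 1 = 1: r = r^2 * 19 mod 37 = 19^2 * 19 = 28*19 = 14
  bit 2 = 0: r = r^2 mod 37 = 14^2 = 11
  bit 3 = 0: r = r^2 mod 37 = 11^2 = 10
  bit 4 = 0: r = r^2 mod 37 = 10^2 = 26
  -> s = B^a = 26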